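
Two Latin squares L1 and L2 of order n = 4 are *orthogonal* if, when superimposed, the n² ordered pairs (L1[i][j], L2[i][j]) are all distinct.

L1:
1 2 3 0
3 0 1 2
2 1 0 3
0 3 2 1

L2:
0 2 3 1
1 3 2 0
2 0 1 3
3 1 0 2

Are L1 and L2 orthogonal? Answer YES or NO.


Form the n² = 16 superimposed pairs (L1[i][j], L2[i][j]), row by row (rows and columns indexed from 0):
row 0: (1,0) (2,2) (3,3) (0,1)
row 1: (3,1) (0,3) (1,2) (2,0)
row 2: (2,2) (1,0) (0,1) (3,3)
row 3: (0,3) (3,1) (2,0) (1,2)
Orthogonality requires all 16 pairs distinct.
But the pair (2,2) repeats: cell (0,1) has L1 = 2, L2 = 2, and cell (2,0) has L1 = 2, L2 = 2.
A repeated pair means some other pair never occurs (only 8 distinct pairs out of 16), so the squares are not orthogonal.
Conclusion: NO.

NO


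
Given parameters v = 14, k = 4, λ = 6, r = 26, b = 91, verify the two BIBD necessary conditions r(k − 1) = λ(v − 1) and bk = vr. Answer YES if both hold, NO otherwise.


Condition (i): r(k − 1) = 26·3 = 78; λ(v − 1) = 6·13 = 78. Match? YES.
Condition (ii): bk = 91·4 = 364; vr = 14·26 = 364. Match? YES.
Both conditions hold? YES.

YES


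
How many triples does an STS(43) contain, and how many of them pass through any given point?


An STS(v) is a 2-(v, 3, 1) BIBD: block size k = 3, λ = 1.
Replication: r(k − 1) = λ(v − 1) ⇒ r·2 = 43 − 1 = 42 ⇒ r = 21.
Block count: b = v(v − 1)/6 = 43·42/6 = 1806/6 = 301.

r = 21, b = 301.


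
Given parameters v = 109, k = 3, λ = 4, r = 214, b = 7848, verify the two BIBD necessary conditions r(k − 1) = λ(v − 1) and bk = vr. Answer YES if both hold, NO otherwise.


Condition (i): r(k − 1) = 214·2 = 428; λ(v − 1) = 4·108 = 432. Match? NO.
Condition (ii): bk = 7848·3 = 23544; vr = 109·214 = 23326. Match? NO.
Both conditions hold? NO.

NO


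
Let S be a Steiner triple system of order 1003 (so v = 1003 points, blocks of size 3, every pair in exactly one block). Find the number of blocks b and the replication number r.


An STS(v) is a 2-(v, 3, 1) BIBD: block size k = 3, λ = 1.
Replication: r(k − 1) = λ(v − 1) ⇒ r·2 = 1003 − 1 = 1002 ⇒ r = 501.
Block count: bk = vr ⇒ b·3 = 1003·501 = 502503 ⇒ b = 167501.
(Check via b = v(v − 1)/6 = 1003·1002/6 = 1005006/6 = 167501.)

r = 501, b = 167501.


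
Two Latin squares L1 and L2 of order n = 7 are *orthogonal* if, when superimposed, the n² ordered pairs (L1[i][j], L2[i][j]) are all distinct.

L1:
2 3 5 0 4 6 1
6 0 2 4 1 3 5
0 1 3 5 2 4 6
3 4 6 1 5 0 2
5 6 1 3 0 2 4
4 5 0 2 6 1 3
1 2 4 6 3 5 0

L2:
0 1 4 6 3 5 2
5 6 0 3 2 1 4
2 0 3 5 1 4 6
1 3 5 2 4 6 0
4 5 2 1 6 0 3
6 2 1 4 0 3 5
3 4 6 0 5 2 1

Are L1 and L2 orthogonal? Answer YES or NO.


Form the n² = 49 superimposed pairs (L1[i][j], L2[i][j]), row by row (rows and columns indexed from 0):
row 0: (2,0) (3,1) (5,4) (0,6) (4,3) (6,5) (1,2)
row 1: (6,5) (0,6) (2,0) (4,3) (1,2) (3,1) (5,4)
row 2: (0,2) (1,0) (3,3) (5,5) (2,1) (4,4) (6,6)
row 3: (3,1) (4,3) (6,5) (1,2) (5,4) (0,6) (2,0)
row 4: (5,4) (6,5) (1,2) (3,1) (0,6) (2,0) (4,3)
row 5: (4,6) (5,2) (0,1) (2,4) (6,0) (1,3) (3,5)
row 6: (1,3) (2,4) (4,6) (6,0) (3,5) (5,2) (0,1)
Orthogonality requires all 49 pairs distinct.
But the pair (6,5) repeats: cell (0,5) has L1 = 6, L2 = 5, and cell (1,0) has L1 = 6, L2 = 5.
A repeated pair means some other pair never occurs (only 21 distinct pairs out of 49), so the squares are not orthogonal.
Conclusion: NO.

NO


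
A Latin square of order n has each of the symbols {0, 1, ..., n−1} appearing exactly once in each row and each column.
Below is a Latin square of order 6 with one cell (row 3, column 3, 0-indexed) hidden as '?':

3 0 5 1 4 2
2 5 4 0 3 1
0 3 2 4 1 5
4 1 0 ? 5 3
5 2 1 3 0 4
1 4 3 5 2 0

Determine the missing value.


Row 3 contains symbols [0, 1, 3, 4, 5] — missing [2].
Column 3 contains symbols [0, 1, 3, 4, 5] — missing [2].
The missing symbol must appear in both missing sets; intersection = [2].
Therefore the hidden value is 2.

Missing value = 2.


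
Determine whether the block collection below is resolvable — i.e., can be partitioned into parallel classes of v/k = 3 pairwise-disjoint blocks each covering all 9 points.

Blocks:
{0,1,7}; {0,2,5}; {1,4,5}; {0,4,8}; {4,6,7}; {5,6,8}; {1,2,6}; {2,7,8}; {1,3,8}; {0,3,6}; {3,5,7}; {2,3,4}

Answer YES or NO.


v = 9, block size k = 3, number of blocks = 12.
For resolvability, blocks must partition into parallel classes of size v/k = 3.
Total blocks must therefore be a multiple of 3: 12 = 3·4 + 0 ⇒ divisible ✓.
Greedy packing gives 4 candidate class(es). Each should be a full parallel class (size 3, covers all 9 points).
  Class 1 (3 blocks): {0,1,7}; {5,6,8}; {2,3,4}. Points covered: [0, 1, 2, 3, 4, 5, 6, 7, 8].
  Class 2 (3 blocks): {0,2,5}; {4,6,7}; {1,3,8}. Points covered: [0, 1, 2, 3, 4, 5, 6, 7, 8].
  Class 3 (3 blocks): {1,4,5}; {2,7,8}; {0,3,6}. Points covered: [0, 1, 2, 3, 4, 5, 6, 7, 8].
  Class 4 (3 blocks): {0,4,8}; {1,2,6}; {3,5,7}. Points covered: [0, 1, 2, 3, 4, 5, 6, 7, 8].
All classes full (size 3)? YES. All classes cover every point? YES.
Resolvable? YES.

YES


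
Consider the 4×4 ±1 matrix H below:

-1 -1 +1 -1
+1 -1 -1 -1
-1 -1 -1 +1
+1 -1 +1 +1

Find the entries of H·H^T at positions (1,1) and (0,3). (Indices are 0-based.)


Row 0 of H: [-1, -1, 1, -1].
Row 1 of H: [1, -1, -1, -1].
Row 3 of H: [1, -1, 1, 1].
(H·H^T)[1][1] = Σ_j H[1][j]·H[1][j] = (1)² + (-1)² + (-1)² + (-1)² = 1 + 1 + 1 + 1 = 4.
(H·H^T)[0][3] = Σ_j H[0][j]·H[3][j] = (-1)·(1) + (-1)·(-1) + (1)·(1) + (-1)·(1) = -1 + 1 + 1 + -1 = 0.
So rows 0 and 3 are orthogonal; the diagonal entry equals n = 4.

(1,1) entry = 4; (0,3) entry = 0.


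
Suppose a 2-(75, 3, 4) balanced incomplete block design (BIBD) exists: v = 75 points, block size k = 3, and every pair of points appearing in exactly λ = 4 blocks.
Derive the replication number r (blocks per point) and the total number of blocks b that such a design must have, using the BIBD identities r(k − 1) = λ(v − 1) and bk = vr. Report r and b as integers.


Any 2-(v, k, λ) BIBD satisfies two necessary conditions:
  (i)  Each point sits in r blocks, and counting incidences through any fixed point gives r(k − 1) = λ(v − 1), so r = λ(v − 1)/(k − 1).
  (ii) Total incidences bk = vr, so b = vr/k.
Step 1: r = λ(v − 1)/(k − 1) = 4·(75 − 1)/(3 − 1) = 4·74/2 = 296/2 = 148.
Step 2: b = vr/k = 75·148/3 = 11100/3 = 3700.
Check integrality: r = 148 ∈ Z ✓, b = 3700 ∈ Z ✓.
(These identities are necessary conditions: they determine r and b for any design with these parameters, but do not by themselves prove that one exists.)

r = 148, b = 3700.


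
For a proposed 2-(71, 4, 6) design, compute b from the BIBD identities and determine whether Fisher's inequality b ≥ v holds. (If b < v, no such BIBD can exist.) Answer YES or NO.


r = λ(v − 1)/(k − 1) = 6·70/3 = 140.
b = vr/k = 71·140/4 = 2485.
Fisher's inequality: b ≥ v ⇔ 2485 ≥ 71? YES.

YES


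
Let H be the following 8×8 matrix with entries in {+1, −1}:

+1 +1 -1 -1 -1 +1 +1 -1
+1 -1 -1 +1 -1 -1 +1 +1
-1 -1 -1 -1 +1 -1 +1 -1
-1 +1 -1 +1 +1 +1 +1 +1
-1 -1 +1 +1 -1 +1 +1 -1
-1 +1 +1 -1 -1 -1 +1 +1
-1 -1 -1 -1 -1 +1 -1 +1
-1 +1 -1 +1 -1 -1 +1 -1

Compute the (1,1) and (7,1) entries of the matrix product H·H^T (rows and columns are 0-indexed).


Row 1 of H: [1, -1, -1, 1, -1, -1, 1, 1].
Row 7 of H: [-1, 1, -1, 1, -1, -1, 1, -1].
(H·H^T)[1][1] = Σ_j H[1][j]·H[1][j] = (1)² + (-1)² + (-1)² + (1)² + (-1)² + (-1)² + (1)² + (1)² = 1 + 1 + 1 + 1 + 1 + 1 + 1 + 1 = 8.
(H·H^T)[7][1] = Σ_j H[7][j]·H[1][j] = (-1)·(1) + (1)·(-1) + (-1)·(-1) + (1)·(1) + (-1)·(-1) + (-1)·(-1) + (1)·(1) + (-1)·(1) = -1 + -1 + 1 + 1 + 1 + 1 + 1 + -1 = 2.
Rows 7 and 1 are not orthogonal (dot product = 2 ≠ 0), so H is not a Hadamard matrix.

(1,1) entry = 8; (7,1) entry = 2.


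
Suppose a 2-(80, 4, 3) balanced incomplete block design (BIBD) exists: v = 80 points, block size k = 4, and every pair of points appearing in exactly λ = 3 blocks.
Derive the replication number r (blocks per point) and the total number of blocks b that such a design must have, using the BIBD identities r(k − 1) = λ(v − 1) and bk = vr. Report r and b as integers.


Any 2-(v, k, λ) BIBD satisfies two necessary conditions:
  (i)  Each point sits in r blocks, and counting incidences through any fixed point gives r(k − 1) = λ(v − 1), so r = λ(v − 1)/(k − 1).
  (ii) Total incidences bk = vr, so b = vr/k.
Step 1: r = λ(v − 1)/(k − 1) = 3·(80 − 1)/(4 − 1) = 3·79/3 = 237/3 = 79.
Step 2: b = vr/k = 80·79/4 = 6320/4 = 1580.
Check integrality: r = 79 ∈ Z ✓, b = 1580 ∈ Z ✓.
(These identities are necessary conditions: they determine r and b for any design with these parameters, but do not by themselves prove that one exists.)

r = 79, b = 1580.


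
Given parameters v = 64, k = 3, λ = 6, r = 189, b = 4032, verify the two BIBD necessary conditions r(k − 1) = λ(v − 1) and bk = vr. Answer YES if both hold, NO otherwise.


Condition (i): r(k − 1) = 189·2 = 378; λ(v − 1) = 6·63 = 378. Match? YES.
Condition (ii): bk = 4032·3 = 12096; vr = 64·189 = 12096. Match? YES.
Both conditions hold? YES.

YES


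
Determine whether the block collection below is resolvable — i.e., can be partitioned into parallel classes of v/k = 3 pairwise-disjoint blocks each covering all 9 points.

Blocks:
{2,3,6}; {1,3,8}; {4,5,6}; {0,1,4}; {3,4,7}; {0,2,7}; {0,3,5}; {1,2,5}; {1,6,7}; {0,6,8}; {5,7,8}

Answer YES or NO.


v = 9, block size k = 3, number of blocks = 11.
For resolvability, blocks must partition into parallel classes of size v/k = 3.
Total blocks must therefore be a multiple of 3: 11 = 3·3 + 2 ⇒ not divisible ✗.
Resolvable? NO.

NO


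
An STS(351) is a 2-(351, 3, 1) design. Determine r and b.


An STS(v) is a 2-(v, 3, 1) BIBD: block size k = 3, λ = 1.
Replication: r(k − 1) = λ(v − 1) ⇒ r·2 = 351 − 1 = 350 ⇒ r = 175.
Block count: b = v(v − 1)/6 = 351·350/6 = 122850/6 = 20475.
(Check via bk = vr: 20475·3 = 61425 = 351·175 = 61425 ✓.)

r = 175, b = 20475.


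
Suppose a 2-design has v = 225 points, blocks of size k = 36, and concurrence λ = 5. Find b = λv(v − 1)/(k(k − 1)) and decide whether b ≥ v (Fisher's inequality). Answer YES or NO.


b = λv(v − 1)/(k(k − 1)) = 5·225·224/(36·35) = 252000/1260 = 200.
Compare with v = 225: b < v, so Fisher's inequality fails.

NO


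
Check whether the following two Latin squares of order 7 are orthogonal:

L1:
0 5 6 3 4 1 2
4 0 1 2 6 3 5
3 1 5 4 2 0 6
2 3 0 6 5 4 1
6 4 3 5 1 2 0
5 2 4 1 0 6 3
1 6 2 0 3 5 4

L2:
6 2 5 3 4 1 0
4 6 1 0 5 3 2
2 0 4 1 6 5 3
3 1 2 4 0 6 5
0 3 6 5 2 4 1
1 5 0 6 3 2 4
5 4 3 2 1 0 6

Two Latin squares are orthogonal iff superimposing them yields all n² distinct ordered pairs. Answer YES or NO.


Form the n² = 49 superimposed pairs (L1[i][j], L2[i][j]), row by row (rows and columns indexed from 0):
row 0: (0,6) (5,2) (6,5) (3,3) (4,4) (1,1) (2,0)
row 1: (4,4) (0,6) (1,1) (2,0) (6,5) (3,3) (5,2)
row 2: (3,2) (1,0) (5,4) (4,1) (2,6) (0,5) (6,3)
row 3: (2,3) (3,1) (0,2) (6,4) (5,0) (4,6) (1,5)
row 4: (6,0) (4,3) (3,6) (5,5) (1,2) (2,4) (0,1)
row 5: (5,1) (2,5) (4,0) (1,6) (0,3) (6,2) (3,4)
row 6: (1,5) (6,4) (2,3) (0,2) (3,1) (5,0) (4,6)
Orthogonality requires all 49 pairs distinct.
But the pair (4,4) repeats: cell (0,4) has L1 = 4, L2 = 4, and cell (1,0) has L1 = 4, L2 = 4.
A repeated pair means some other pair never occurs (only 35 distinct pairs out of 49), so the squares are not orthogonal.
Conclusion: NO.

NO


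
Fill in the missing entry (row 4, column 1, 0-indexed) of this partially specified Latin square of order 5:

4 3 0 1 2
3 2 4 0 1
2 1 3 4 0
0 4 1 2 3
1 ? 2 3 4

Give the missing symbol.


Row 4 contains symbols [1, 2, 3, 4] — missing [0].
Column 1 contains symbols [1, 2, 3, 4] — missing [0].
The missing symbol must appear in both missing sets; intersection = [0].
Therefore the hidden value is 0.

Missing value = 0.


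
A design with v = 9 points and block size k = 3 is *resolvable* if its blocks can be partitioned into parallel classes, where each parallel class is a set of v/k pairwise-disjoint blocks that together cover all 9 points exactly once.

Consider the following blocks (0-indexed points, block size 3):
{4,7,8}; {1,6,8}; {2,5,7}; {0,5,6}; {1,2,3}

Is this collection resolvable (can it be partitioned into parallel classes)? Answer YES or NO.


v = 9, block size k = 3, number of blocks = 5.
For resolvability, blocks must partition into parallel classes of size v/k = 3.
Total blocks must therefore be a multiple of 3: 5 = 3·1 + 2 ⇒ not divisible ✗.
Resolvable? NO.

NO


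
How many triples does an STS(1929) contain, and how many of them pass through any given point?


An STS(v) is a 2-(v, 3, 1) BIBD: block size k = 3, λ = 1.
Replication: r(k − 1) = λ(v − 1) ⇒ r·2 = 1929 − 1 = 1928 ⇒ r = 964.
Block count: b = v(v − 1)/6 = 1929·1928/6 = 3719112/6 = 619852.
(Check via bk = vr: 619852·3 = 1859556 = 1929·964 = 1859556 ✓.)

r = 964, b = 619852.


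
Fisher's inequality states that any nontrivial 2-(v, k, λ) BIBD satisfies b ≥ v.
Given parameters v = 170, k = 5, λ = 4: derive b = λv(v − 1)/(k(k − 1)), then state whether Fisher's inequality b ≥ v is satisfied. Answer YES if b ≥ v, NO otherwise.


b = λv(v − 1)/(k(k − 1)) = 4·170·169/(5·4) = 114920/20 = 5746.
Compare with v = 170: b ≥ v, so Fisher's inequality holds.

YES


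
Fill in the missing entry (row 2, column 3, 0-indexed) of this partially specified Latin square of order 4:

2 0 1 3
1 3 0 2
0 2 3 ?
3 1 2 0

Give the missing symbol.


Row 2 contains symbols [0, 2, 3] — missing [1].
Column 3 contains symbols [0, 2, 3] — missing [1].
The missing symbol must appear in both missing sets; intersection = [1].
Therefore the hidden value is 1.

Missing value = 1.


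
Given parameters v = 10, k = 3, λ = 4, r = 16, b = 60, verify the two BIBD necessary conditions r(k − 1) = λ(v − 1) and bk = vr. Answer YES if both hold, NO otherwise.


Condition (i): r(k − 1) = 16·2 = 32; λ(v − 1) = 4·9 = 36. Match? NO.
Condition (ii): bk = 60·3 = 180; vr = 10·16 = 160. Match? NO.
Both conditions hold? NO.

NO


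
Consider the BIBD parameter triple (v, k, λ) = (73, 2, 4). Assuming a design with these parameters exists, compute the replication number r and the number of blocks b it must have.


Any 2-(v, k, λ) BIBD satisfies two necessary conditions:
  (i)  Each point sits in r blocks, and counting incidences through any fixed point gives r(k − 1) = λ(v − 1), so r = λ(v − 1)/(k − 1).
  (ii) Total incidences bk = vr, so b = vr/k.
Step 1: r = λ(v − 1)/(k − 1) = 4·(73 − 1)/(2 − 1) = 4·72/1 = 288/1 = 288.
Step 2: b = vr/k = 73·288/2 = 21024/2 = 10512.
Check integrality: r = 288 ∈ Z ✓, b = 10512 ∈ Z ✓.
(These identities are necessary conditions: they determine r and b for any design with these parameters, but do not by themselves prove that one exists.)

r = 288, b = 10512.


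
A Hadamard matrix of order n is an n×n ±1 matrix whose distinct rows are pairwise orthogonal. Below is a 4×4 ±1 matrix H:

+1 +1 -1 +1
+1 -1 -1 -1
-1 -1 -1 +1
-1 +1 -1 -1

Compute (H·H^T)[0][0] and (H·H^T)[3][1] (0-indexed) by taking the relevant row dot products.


Row 0 of H: [1, 1, -1, 1].
Row 1 of H: [1, -1, -1, -1].
Row 3 of H: [-1, 1, -1, -1].
(H·H^T)[0][0] = Σ_j H[0][j]·H[0][j] = (1)² + (1)² + (-1)² + (1)² = 1 + 1 + 1 + 1 = 4.
(H·H^T)[3][1] = Σ_j H[3][j]·H[1][j] = (-1)·(1) + (1)·(-1) + (-1)·(-1) + (-1)·(-1) = -1 + -1 + 1 + 1 = 0.
So rows 3 and 1 are orthogonal; the diagonal entry equals n = 4.

(0,0) entry = 4; (3,1) entry = 0.


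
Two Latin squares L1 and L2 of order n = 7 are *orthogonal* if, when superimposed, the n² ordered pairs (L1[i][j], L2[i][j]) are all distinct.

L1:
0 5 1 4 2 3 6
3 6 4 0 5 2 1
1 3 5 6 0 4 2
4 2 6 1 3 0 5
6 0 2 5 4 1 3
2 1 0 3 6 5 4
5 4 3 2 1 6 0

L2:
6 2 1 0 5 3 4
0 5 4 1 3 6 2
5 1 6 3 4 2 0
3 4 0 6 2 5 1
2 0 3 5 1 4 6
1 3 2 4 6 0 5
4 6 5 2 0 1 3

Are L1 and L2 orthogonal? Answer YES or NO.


Form the n² = 49 superimposed pairs (L1[i][j], L2[i][j]), row by row (rows and columns indexed from 0):
row 0: (0,6) (5,2) (1,1) (4,0) (2,5) (3,3) (6,4)
row 1: (3,0) (6,5) (4,4) (0,1) (5,3) (2,6) (1,2)
row 2: (1,5) (3,1) (5,6) (6,3) (0,4) (4,2) (2,0)
row 3: (4,3) (2,4) (6,0) (1,6) (3,2) (0,5) (5,1)
row 4: (6,2) (0,0) (2,3) (5,5) (4,1) (1,4) (3,6)
row 5: (2,1) (1,3) (0,2) (3,4) (6,6) (5,0) (4,5)
row 6: (5,4) (4,6) (3,5) (2,2) (1,0) (6,1) (0,3)
Orthogonality requires all 49 pairs distinct.
Check by first coordinate: for each symbol s of L1, list the L2 entries in the n cells where L1 = s; they must all differ.
  L1 = 0: L2 entries (in reading order) 6, 1, 4, 5, 0, 2, 3 — all 7 distinct ✓
  L1 = 1: L2 entries (in reading order) 1, 2, 5, 6, 4, 3, 0 — all 7 distinct ✓
  L1 = 2: L2 entries (in reading order) 5, 6, 0, 4, 3, 1, 2 — all 7 distinct ✓
  L1 = 3: L2 entries (in reading order) 3, 0, 1, 2, 6, 4, 5 — all 7 distinct ✓
  L1 = 4: L2 entries (in reading order) 0, 4, 2, 3, 1, 5, 6 — all 7 distinct ✓
  L1 = 5: L2 entries (in reading order) 2, 3, 6, 1, 5, 0, 4 — all 7 distinct ✓
  L1 = 6: L2 entries (in reading order) 4, 5, 3, 0, 2, 6, 1 — all 7 distinct ✓
Every symbol of L1 meets every symbol of L2 exactly once, so all 49 pairs are distinct (49 of 49).
Conclusion: YES.

YES


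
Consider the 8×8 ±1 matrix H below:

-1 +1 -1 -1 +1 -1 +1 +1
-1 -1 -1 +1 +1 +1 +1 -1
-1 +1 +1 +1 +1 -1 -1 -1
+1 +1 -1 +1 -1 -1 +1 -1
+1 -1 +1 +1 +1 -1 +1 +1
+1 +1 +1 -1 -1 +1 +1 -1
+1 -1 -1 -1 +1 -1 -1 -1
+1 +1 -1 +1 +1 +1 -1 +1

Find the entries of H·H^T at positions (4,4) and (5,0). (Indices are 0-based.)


Row 0 of H: [-1, 1, -1, -1, 1, -1, 1, 1].
Row 4 of H: [1, -1, 1, 1, 1, -1, 1, 1].
Row 5 of H: [1, 1, 1, -1, -1, 1, 1, -1].
(H·H^T)[4][4] = Σ_j H[4][j]·H[4][j] = (1)² + (-1)² + (1)² + (1)² + (1)² + (-1)² + (1)² + (1)² = 1 + 1 + 1 + 1 + 1 + 1 + 1 + 1 = 8.
(H·H^T)[5][0] = Σ_j H[5][j]·H[0][j] = (1)·(-1) + (1)·(1) + (1)·(-1) + (-1)·(-1) + (-1)·(1) + (1)·(-1) + (1)·(1) + (-1)·(1) = -1 + 1 + -1 + 1 + -1 + -1 + 1 + -1 = -2.
Rows 5 and 0 are not orthogonal (dot product = -2 ≠ 0), so H is not a Hadamard matrix.

(4,4) entry = 8; (5,0) entry = -2.


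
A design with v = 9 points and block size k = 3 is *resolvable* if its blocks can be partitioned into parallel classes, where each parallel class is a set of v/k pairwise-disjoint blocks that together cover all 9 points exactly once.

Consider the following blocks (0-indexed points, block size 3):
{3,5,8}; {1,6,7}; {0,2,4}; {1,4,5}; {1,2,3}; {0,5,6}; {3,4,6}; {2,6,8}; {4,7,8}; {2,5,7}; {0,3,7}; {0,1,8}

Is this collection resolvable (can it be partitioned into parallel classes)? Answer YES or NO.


v = 9, block size k = 3, number of blocks = 12.
For resolvability, blocks must partition into parallel classes of size v/k = 3.
Total blocks must therefore be a multiple of 3: 12 = 3·4 + 0 ⇒ divisible ✓.
Greedy packing gives 4 candidate class(es). Each should be a full parallel class (size 3, covers all 9 points).
  Class 1 (3 blocks): {3,5,8}; {1,6,7}; {0,2,4}. Points covered: [0, 1, 2, 3, 4, 5, 6, 7, 8].
  Class 2 (3 blocks): {1,4,5}; {2,6,8}; {0,3,7}. Points covered: [0, 1, 2, 3, 4, 5, 6, 7, 8].
  Class 3 (3 blocks): {1,2,3}; {0,5,6}; {4,7,8}. Points covered: [0, 1, 2, 3, 4, 5, 6, 7, 8].
  Class 4 (3 blocks): {3,4,6}; {2,5,7}; {0,1,8}. Points covered: [0, 1, 2, 3, 4, 5, 6, 7, 8].
All classes full (size 3)? YES. All classes cover every point? YES.
Resolvable? YES.

YES


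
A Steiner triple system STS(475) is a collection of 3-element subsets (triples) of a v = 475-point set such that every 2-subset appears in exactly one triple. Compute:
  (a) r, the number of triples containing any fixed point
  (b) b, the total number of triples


An STS(v) is a 2-(v, 3, 1) BIBD: block size k = 3, λ = 1.
Replication: r(k − 1) = λ(v − 1) ⇒ r·2 = 475 − 1 = 474 ⇒ r = 237.
Block count: b = v(v − 1)/6 = 475·474/6 = 225150/6 = 37525.

r = 237, b = 37525.


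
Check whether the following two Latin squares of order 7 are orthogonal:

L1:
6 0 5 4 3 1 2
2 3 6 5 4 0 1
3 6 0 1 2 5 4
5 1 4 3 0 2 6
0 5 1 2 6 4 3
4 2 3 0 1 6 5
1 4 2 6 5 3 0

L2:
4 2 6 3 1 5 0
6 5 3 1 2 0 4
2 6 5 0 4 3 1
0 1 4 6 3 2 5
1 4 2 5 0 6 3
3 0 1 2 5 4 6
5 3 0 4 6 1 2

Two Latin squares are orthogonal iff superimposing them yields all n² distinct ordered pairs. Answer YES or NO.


Form the n² = 49 superimposed pairs (L1[i][j], L2[i][j]), row by row (rows and columns indexed from 0):
row 0: (6,4) (0,2) (5,6) (4,3) (3,1) (1,5) (2,0)
row 1: (2,6) (3,5) (6,3) (5,1) (4,2) (0,0) (1,4)
row 2: (3,2) (6,6) (0,5) (1,0) (2,4) (5,3) (4,1)
row 3: (5,0) (1,1) (4,4) (3,6) (0,3) (2,2) (6,5)
row 4: (0,1) (5,4) (1,2) (2,5) (6,0) (4,6) (3,3)
row 5: (4,3) (2,0) (3,1) (0,2) (1,5) (6,4) (5,6)
row 6: (1,5) (4,3) (2,0) (6,4) (5,6) (3,1) (0,2)
Orthogonality requires all 49 pairs distinct.
But the pair (4,3) repeats: cell (0,3) has L1 = 4, L2 = 3, and cell (5,0) has L1 = 4, L2 = 3.
A repeated pair means some other pair never occurs (only 35 distinct pairs out of 49), so the squares are not orthogonal.
Conclusion: NO.

NO


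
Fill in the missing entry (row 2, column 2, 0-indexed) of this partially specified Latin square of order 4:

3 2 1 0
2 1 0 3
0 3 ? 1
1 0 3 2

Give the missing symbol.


Row 2 contains symbols [0, 1, 3] — missing [2].
Column 2 contains symbols [0, 1, 3] — missing [2].
The missing symbol must appear in both missing sets; intersection = [2].
Therefore the hidden value is 2.

Missing value = 2.


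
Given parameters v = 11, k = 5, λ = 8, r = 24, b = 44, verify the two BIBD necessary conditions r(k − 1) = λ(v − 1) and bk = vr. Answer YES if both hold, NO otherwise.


Condition (i): r(k − 1) = 24·4 = 96; λ(v − 1) = 8·10 = 80. Match? NO.
Condition (ii): bk = 44·5 = 220; vr = 11·24 = 264. Match? NO.
Both conditions hold? NO.

NO


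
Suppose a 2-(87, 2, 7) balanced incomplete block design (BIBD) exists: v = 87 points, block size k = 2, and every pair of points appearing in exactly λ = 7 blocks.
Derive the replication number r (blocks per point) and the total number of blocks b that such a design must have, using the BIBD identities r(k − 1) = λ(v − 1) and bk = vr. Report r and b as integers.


Any 2-(v, k, λ) BIBD satisfies two necessary conditions:
  (i)  Each point sits in r blocks, and counting incidences through any fixed point gives r(k − 1) = λ(v − 1), so r = λ(v − 1)/(k − 1).
  (ii) Total incidences bk = vr, so b = vr/k.
Step 1: r = λ(v − 1)/(k − 1) = 7·(87 − 1)/(2 − 1) = 7·86/1 = 602/1 = 602.
Step 2: b = vr/k = 87·602/2 = 52374/2 = 26187.
Check integrality: r = 602 ∈ Z ✓, b = 26187 ∈ Z ✓.
(These identities are necessary conditions: they determine r and b for any design with these parameters, but do not by themselves prove that one exists.)

r = 602, b = 26187.


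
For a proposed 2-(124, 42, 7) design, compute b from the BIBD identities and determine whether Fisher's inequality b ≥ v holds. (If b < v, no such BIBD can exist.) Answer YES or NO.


b = λv(v − 1)/(k(k − 1)) = 7·124·123/(42·41) = 106764/1722 = 62.
Compare with v = 124: b < v, so Fisher's inequality fails.

NO


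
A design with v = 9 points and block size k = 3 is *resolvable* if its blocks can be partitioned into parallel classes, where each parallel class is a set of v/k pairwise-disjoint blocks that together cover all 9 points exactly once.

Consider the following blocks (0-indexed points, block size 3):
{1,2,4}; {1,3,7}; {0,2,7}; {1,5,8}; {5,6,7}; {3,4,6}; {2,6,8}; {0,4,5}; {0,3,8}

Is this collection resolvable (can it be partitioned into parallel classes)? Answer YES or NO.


v = 9, block size k = 3, number of blocks = 9.
For resolvability, blocks must partition into parallel classes of size v/k = 3.
Total blocks must therefore be a multiple of 3: 9 = 3·3 + 0 ⇒ divisible ✓.
Greedy packing gives 3 candidate class(es). Each should be a full parallel class (size 3, covers all 9 points).
  Class 1 (3 blocks): {1,2,4}; {5,6,7}; {0,3,8}. Points covered: [0, 1, 2, 3, 4, 5, 6, 7, 8].
  Class 2 (3 blocks): {1,3,7}; {2,6,8}; {0,4,5}. Points covered: [0, 1, 2, 3, 4, 5, 6, 7, 8].
  Class 3 (3 blocks): {0,2,7}; {1,5,8}; {3,4,6}. Points covered: [0, 1, 2, 3, 4, 5, 6, 7, 8].
All classes full (size 3)? YES. All classes cover every point? YES.
Resolvable? YES.

YES


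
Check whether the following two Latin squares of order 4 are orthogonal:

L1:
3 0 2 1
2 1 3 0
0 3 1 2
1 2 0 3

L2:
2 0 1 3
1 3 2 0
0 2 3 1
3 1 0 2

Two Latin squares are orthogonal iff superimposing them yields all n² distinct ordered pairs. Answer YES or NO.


Form the n² = 16 superimposed pairs (L1[i][j], L2[i][j]), row by row (rows and columns indexed from 0):
row 0: (3,2) (0,0) (2,1) (1,3)
row 1: (2,1) (1,3) (3,2) (0,0)
row 2: (0,0) (3,2) (1,3) (2,1)
row 3: (1,3) (2,1) (0,0) (3,2)
Orthogonality requires all 16 pairs distinct.
But the pair (2,1) repeats: cell (0,2) has L1 = 2, L2 = 1, and cell (1,0) has L1 = 2, L2 = 1.
A repeated pair means some other pair never occurs (only 4 distinct pairs out of 16), so the squares are not orthogonal.
Conclusion: NO.

NO


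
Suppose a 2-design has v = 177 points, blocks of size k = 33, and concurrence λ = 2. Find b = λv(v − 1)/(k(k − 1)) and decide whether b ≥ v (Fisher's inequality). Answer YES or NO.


b = λv(v − 1)/(k(k − 1)) = 2·177·176/(33·32) = 62304/1056 = 59.
Compare with v = 177: b < v, so Fisher's inequality fails.

NO


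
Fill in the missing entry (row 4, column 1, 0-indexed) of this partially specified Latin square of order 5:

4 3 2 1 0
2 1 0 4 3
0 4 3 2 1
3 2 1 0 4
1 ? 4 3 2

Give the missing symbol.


Row 4 contains symbols [1, 2, 3, 4] — missing [0].
Column 1 contains symbols [1, 2, 3, 4] — missing [0].
The missing symbol must appear in both missing sets; intersection = [0].
Therefore the hidden value is 0.

Missing value = 0.


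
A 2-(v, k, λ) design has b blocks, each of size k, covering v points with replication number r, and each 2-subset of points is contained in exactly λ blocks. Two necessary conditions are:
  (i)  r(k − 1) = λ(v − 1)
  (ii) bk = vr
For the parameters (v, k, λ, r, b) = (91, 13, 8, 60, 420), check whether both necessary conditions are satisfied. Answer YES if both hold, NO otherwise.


Condition (i): r(k − 1) = 60·12 = 720; λ(v − 1) = 8·90 = 720. Match? YES.
Condition (ii): bk = 420·13 = 5460; vr = 91·60 = 5460. Match? YES.
Both conditions hold? YES.

YES


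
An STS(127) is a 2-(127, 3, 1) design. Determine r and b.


An STS(v) is a 2-(v, 3, 1) BIBD: block size k = 3, λ = 1.
Replication: r(k − 1) = λ(v − 1) ⇒ r·2 = 127 − 1 = 126 ⇒ r = 63.
Block count: b = v(v − 1)/6 = 127·126/6 = 16002/6 = 2667.

r = 63, b = 2667.


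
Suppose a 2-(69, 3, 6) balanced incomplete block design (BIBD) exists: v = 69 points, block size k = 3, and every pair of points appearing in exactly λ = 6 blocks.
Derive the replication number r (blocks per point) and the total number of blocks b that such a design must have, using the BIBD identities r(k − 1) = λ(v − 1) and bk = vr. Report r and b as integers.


Any 2-(v, k, λ) BIBD satisfies two necessary conditions:
  (i)  Each point sits in r blocks, and counting incidences through any fixed point gives r(k − 1) = λ(v − 1), so r = λ(v − 1)/(k − 1).
  (ii) Total incidences bk = vr, so b = vr/k.
Step 1: r = λ(v − 1)/(k − 1) = 6·(69 − 1)/(3 − 1) = 6·68/2 = 408/2 = 204.
Step 2: b = vr/k = 69·204/3 = 14076/3 = 4692.
Check integrality: r = 204 ∈ Z ✓, b = 4692 ∈ Z ✓.
(These identities are necessary conditions: they determine r and b for any design with these parameters, but do not by themselves prove that one exists.)

r = 204, b = 4692.


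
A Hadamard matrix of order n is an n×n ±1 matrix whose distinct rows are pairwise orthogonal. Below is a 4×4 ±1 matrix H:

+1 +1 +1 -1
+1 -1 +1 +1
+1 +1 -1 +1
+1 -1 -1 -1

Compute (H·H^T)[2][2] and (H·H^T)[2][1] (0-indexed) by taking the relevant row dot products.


Row 1 of H: [1, -1, 1, 1].
Row 2 of H: [1, 1, -1, 1].
(H·H^T)[2][2] = Σ_j H[2][j]·H[2][j] = (1)² + (1)² + (-1)² + (1)² = 1 + 1 + 1 + 1 = 4.
(H·H^T)[2][1] = Σ_j H[2][j]·H[1][j] = (1)·(1) + (1)·(-1) + (-1)·(1) + (1)·(1) = 1 + -1 + -1 + 1 = 0.
So rows 2 and 1 are orthogonal; the diagonal entry equals n = 4.

(2,2) entry = 4; (2,1) entry = 0.


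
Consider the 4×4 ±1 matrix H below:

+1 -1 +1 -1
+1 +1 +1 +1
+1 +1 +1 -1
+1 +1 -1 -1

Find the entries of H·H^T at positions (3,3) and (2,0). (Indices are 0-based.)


Row 0 of H: [1, -1, 1, -1].
Row 2 of H: [1, 1, 1, -1].
Row 3 of H: [1, 1, -1, -1].
(H·H^T)[3][3] = Σ_j H[3][j]·H[3][j] = (1)² + (1)² + (-1)² + (-1)² = 1 + 1 + 1 + 1 = 4.
(H·H^T)[2][0] = Σ_j H[2][j]·H[0][j] = (1)·(1) + (1)·(-1) + (1)·(1) + (-1)·(-1) = 1 + -1 + 1 + 1 = 2.
Rows 2 and 0 are not orthogonal (dot product = 2 ≠ 0), so H is not a Hadamard matrix.

(3,3) entry = 4; (2,0) entry = 2.


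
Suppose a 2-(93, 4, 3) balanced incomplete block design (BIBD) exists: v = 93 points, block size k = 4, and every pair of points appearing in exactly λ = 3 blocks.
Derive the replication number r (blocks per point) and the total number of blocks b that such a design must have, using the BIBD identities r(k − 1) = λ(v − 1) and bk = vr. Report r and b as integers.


Any 2-(v, k, λ) BIBD satisfies two necessary conditions:
  (i)  Each point sits in r blocks, and counting incidences through any fixed point gives r(k − 1) = λ(v − 1), so r = λ(v − 1)/(k − 1).
  (ii) Total incidences bk = vr, so b = vr/k.
Step 1: r = λ(v − 1)/(k − 1) = 3·(93 − 1)/(4 − 1) = 3·92/3 = 276/3 = 92.
Step 2: b = vr/k = 93·92/4 = 8556/4 = 2139.
Check integrality: r = 92 ∈ Z ✓, b = 2139 ∈ Z ✓.
(These identities are necessary conditions: they determine r and b for any design with these parameters, but do not by themselves prove that one exists.)

r = 92, b = 2139.


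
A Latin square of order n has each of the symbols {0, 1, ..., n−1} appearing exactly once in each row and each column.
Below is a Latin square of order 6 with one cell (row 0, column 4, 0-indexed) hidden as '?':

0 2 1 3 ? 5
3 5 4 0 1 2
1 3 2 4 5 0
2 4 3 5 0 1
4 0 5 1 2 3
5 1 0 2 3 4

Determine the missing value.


Row 0 contains symbols [0, 1, 2, 3, 5] — missing [4].
Column 4 contains symbols [0, 1, 2, 3, 5] — missing [4].
The missing symbol must appear in both missing sets; intersection = [4].
Therefore the hidden value is 4.

Missing value = 4.


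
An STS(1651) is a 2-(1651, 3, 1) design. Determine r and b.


An STS(v) is a 2-(v, 3, 1) BIBD: block size k = 3, λ = 1.
Replication: r(k − 1) = λ(v − 1) ⇒ r·2 = 1651 − 1 = 1650 ⇒ r = 825.
Block count: bk = vr ⇒ b·3 = 1651·825 = 1362075 ⇒ b = 454025.
(Check via b = v(v − 1)/6 = 1651·1650/6 = 2724150/6 = 454025.)

r = 825, b = 454025.


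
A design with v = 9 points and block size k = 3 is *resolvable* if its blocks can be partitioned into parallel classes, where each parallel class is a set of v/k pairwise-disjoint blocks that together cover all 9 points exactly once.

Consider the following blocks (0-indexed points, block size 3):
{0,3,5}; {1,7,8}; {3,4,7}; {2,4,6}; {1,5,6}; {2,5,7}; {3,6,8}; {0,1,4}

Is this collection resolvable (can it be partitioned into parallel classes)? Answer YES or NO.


v = 9, block size k = 3, number of blocks = 8.
For resolvability, blocks must partition into parallel classes of size v/k = 3.
Total blocks must therefore be a multiple of 3: 8 = 3·2 + 2 ⇒ not divisible ✗.
Resolvable? NO.

NO


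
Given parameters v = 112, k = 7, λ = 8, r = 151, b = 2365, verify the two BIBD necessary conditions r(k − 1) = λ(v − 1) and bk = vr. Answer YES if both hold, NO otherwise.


Condition (i): r(k − 1) = 151·6 = 906; λ(v − 1) = 8·111 = 888. Match? NO.
Condition (ii): bk = 2365·7 = 16555; vr = 112·151 = 16912. Match? NO.
Both conditions hold? NO.

NO


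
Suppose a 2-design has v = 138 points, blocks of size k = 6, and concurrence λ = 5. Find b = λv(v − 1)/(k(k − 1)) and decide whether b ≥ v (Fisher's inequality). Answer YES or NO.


r = λ(v − 1)/(k − 1) = 5·137/5 = 137.
b = vr/k = 138·137/6 = 3151.
Fisher's inequality: b ≥ v ⇔ 3151 ≥ 138? YES.

YES


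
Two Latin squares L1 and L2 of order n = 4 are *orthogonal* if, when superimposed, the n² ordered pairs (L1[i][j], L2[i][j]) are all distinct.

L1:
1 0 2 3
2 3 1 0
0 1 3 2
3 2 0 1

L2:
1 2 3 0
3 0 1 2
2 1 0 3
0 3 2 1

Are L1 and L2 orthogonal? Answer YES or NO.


Form the n² = 16 superimposed pairs (L1[i][j], L2[i][j]), row by row (rows and columns indexed from 0):
row 0: (1,1) (0,2) (2,3) (3,0)
row 1: (2,3) (3,0) (1,1) (0,2)
row 2: (0,2) (1,1) (3,0) (2,3)
row 3: (3,0) (2,3) (0,2) (1,1)
Orthogonality requires all 16 pairs distinct.
But the pair (2,3) repeats: cell (0,2) has L1 = 2, L2 = 3, and cell (1,0) has L1 = 2, L2 = 3.
A repeated pair means some other pair never occurs (only 4 distinct pairs out of 16), so the squares are not orthogonal.
Conclusion: NO.

NO


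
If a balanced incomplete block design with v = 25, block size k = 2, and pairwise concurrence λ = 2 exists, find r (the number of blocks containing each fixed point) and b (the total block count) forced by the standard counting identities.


Any 2-(v, k, λ) BIBD satisfies two necessary conditions:
  (i)  Each point sits in r blocks, and counting incidences through any fixed point gives r(k − 1) = λ(v − 1), so r = λ(v − 1)/(k − 1).
  (ii) Total incidences bk = vr, so b = vr/k.
Step 1: r = λ(v − 1)/(k − 1) = 2·(25 − 1)/(2 − 1) = 2·24/1 = 48/1 = 48.
Step 2: b = vr/k = 25·48/2 = 1200/2 = 600.
Check integrality: r = 48 ∈ Z ✓, b = 600 ∈ Z ✓.
(These identities are necessary conditions: they determine r and b for any design with these parameters, but do not by themselves prove that one exists.)

r = 48, b = 600.


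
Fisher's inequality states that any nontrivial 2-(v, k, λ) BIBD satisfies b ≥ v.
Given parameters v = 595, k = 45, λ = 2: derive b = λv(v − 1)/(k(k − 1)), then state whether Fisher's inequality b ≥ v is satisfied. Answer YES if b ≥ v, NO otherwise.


r = λ(v − 1)/(k − 1) = 2·594/44 = 27.
b = vr/k = 595·27/45 = 357.
Fisher's inequality: b ≥ v ⇔ 357 ≥ 595? NO.

NO


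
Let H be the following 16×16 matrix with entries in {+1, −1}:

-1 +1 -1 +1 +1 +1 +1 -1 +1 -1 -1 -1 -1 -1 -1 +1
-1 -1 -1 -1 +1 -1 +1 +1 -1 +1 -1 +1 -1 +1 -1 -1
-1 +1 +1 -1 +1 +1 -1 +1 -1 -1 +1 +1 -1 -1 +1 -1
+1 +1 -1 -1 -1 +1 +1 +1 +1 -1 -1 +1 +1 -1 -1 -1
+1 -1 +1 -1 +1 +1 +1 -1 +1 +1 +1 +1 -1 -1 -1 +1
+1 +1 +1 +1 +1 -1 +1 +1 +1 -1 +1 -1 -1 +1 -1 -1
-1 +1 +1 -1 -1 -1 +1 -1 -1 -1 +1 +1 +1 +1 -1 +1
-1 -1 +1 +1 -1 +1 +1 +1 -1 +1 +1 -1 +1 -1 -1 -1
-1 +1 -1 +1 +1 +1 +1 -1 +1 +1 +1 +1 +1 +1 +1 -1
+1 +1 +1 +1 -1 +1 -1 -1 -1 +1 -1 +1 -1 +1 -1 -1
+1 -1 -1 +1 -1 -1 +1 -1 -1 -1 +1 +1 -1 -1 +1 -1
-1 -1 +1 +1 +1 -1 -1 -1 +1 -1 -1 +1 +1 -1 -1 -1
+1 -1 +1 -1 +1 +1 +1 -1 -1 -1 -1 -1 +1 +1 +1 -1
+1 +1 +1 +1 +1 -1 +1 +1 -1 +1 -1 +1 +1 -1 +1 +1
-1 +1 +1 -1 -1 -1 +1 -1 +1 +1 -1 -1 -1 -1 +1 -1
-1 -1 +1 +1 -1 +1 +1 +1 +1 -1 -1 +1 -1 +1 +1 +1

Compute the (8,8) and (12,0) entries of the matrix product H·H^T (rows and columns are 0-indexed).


Row 0 of H: [-1, 1, -1, 1, 1, 1, 1, -1, 1, -1, -1, -1, -1, -1, -1, 1].
Row 8 of H: [-1, 1, -1, 1, 1, 1, 1, -1, 1, 1, 1, 1, 1, 1, 1, -1].
Row 12 of H: [1, -1, 1, -1, 1, 1, 1, -1, -1, -1, -1, -1, 1, 1, 1, -1].
(H·H^T)[8][8] = Σ_j H[8][j]·H[8][j] = (-1)² + (1)² + (-1)² + (1)² + (1)² + (1)² + (1)² + (-1)² + (1)² + (1)² + (1)² + (1)² + (1)² + (1)² + (1)² + (-1)² = 1 + 1 + 1 + 1 + 1 + 1 + 1 + 1 + 1 + 1 + 1 + 1 + 1 + 1 + 1 + 1 = 16.
(H·H^T)[12][0] = Σ_j H[12][j]·H[0][j] = (1)·(-1) + (-1)·(1) + (1)·(-1) + (-1)·(1) + (1)·(1) + (1)·(1) + (1)·(1) + (-1)·(-1) + (-1)·(1) + (-1)·(-1) + (-1)·(-1) + (-1)·(-1) + (1)·(-1) + (1)·(-1) + (1)·(-1) + (-1)·(1) = -1 + -1 + -1 + -1 + 1 + 1 + 1 + 1 + -1 + 1 + 1 + 1 + -1 + -1 + -1 + -1 = -2.
Rows 12 and 0 are not orthogonal (dot product = -2 ≠ 0), so H is not a Hadamard matrix.

(8,8) entry = 16; (12,0) entry = -2.


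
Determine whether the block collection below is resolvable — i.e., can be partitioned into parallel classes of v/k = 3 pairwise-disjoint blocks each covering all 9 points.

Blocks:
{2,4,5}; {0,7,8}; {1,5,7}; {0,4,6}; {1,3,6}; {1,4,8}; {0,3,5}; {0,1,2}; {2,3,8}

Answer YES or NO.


v = 9, block size k = 3, number of blocks = 9.
For resolvability, blocks must partition into parallel classes of size v/k = 3.
Total blocks must therefore be a multiple of 3: 9 = 3·3 + 0 ⇒ divisible ✓.
Consider block {1,4,8}. The only other block(s) in the collection disjoint from it are {0,3,5} — just 1 block(s). Any parallel class containing {1,4,8} would need 2 other blocks each disjoint from it, so no parallel class of size 3 can contain {1,4,8}.
Since every block must belong to some parallel class in a resolution, the collection cannot be partitioned into parallel classes.
Resolvable? NO.

NO


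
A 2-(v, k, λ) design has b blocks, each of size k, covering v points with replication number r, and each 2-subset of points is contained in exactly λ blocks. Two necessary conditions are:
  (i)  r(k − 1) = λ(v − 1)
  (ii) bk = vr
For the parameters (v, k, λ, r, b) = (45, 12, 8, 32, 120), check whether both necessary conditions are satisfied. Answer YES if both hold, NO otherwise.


Condition (i): r(k − 1) = 32·11 = 352; λ(v − 1) = 8·44 = 352. Match? YES.
Condition (ii): bk = 120·12 = 1440; vr = 45·32 = 1440. Match? YES.
Both conditions hold? YES.

YES


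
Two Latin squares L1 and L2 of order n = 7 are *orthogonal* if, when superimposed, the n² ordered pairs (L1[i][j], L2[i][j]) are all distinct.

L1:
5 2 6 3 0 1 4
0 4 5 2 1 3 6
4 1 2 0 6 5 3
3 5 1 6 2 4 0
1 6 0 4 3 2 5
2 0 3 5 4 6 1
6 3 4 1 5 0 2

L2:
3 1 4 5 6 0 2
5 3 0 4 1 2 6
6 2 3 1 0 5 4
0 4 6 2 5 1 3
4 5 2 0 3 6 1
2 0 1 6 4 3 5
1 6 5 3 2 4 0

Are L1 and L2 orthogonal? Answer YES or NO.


Form the n² = 49 superimposed pairs (L1[i][j], L2[i][j]), row by row (rows and columns indexed from 0):
row 0: (5,3) (2,1) (6,4) (3,5) (0,6) (1,0) (4,2)
row 1: (0,5) (4,3) (5,0) (2,4) (1,1) (3,2) (6,6)
row 2: (4,6) (1,2) (2,3) (0,1) (6,0) (5,5) (3,4)
row 3: (3,0) (5,4) (1,6) (6,2) (2,5) (4,1) (0,3)
row 4: (1,4) (6,5) (0,2) (4,0) (3,3) (2,6) (5,1)
row 5: (2,2) (0,0) (3,1) (5,6) (4,4) (6,3) (1,5)
row 6: (6,1) (3,6) (4,5) (1,3) (5,2) (0,4) (2,0)
Orthogonality requires all 49 pairs distinct.
Check by first coordinate: for each symbol s of L1, list the L2 entries in the n cells where L1 = s; they must all differ.
  L1 = 0: L2 entries (in reading order) 6, 5, 1, 3, 2, 0, 4 — all 7 distinct ✓
  L1 = 1: L2 entries (in reading order) 0, 1, 2, 6, 4, 5, 3 — all 7 distinct ✓
  L1 = 2: L2 entries (in reading order) 1, 4, 3, 5, 6, 2, 0 — all 7 distinct ✓
  L1 = 3: L2 entries (in reading order) 5, 2, 4, 0, 3, 1, 6 — all 7 distinct ✓
  L1 = 4: L2 entries (in reading order) 2, 3, 6, 1, 0, 4, 5 — all 7 distinct ✓
  L1 = 5: L2 entries (in reading order) 3, 0, 5, 4, 1, 6, 2 — all 7 distinct ✓
  L1 = 6: L2 entries (in reading order) 4, 6, 0, 2, 5, 3, 1 — all 7 distinct ✓
Every symbol of L1 meets every symbol of L2 exactly once, so all 49 pairs are distinct (49 of 49).
Conclusion: YES.

YES


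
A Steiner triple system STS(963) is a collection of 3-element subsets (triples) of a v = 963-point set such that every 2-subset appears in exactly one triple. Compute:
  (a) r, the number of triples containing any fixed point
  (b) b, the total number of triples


An STS(v) is a 2-(v, 3, 1) BIBD: block size k = 3, λ = 1.
Replication: r(k − 1) = λ(v − 1) ⇒ r·2 = 963 − 1 = 962 ⇒ r = 481.
Block count: bk = vr ⇒ b·3 = 963·481 = 463203 ⇒ b = 154401.

r = 481, b = 154401.


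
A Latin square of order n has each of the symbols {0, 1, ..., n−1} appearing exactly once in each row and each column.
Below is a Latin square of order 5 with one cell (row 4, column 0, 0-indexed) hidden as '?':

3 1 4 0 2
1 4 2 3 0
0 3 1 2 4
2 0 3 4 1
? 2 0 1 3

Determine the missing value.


Row 4 contains symbols [0, 1, 2, 3] — missing [4].
Column 0 contains symbols [0, 1, 2, 3] — missing [4].
The missing symbol must appear in both missing sets; intersection = [4].
Therefore the hidden value is 4.

Missing value = 4.
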